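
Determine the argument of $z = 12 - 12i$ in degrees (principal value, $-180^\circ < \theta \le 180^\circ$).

θ = arctan(b/a) = arctan(-12/12) (quadrant-adjusted) = -45°


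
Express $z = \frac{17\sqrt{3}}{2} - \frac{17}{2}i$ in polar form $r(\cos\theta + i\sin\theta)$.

r = |z| = sqrt(a^2 + b^2) = sqrt((17*sqrt(3)/2)^2 + (-17/2)^2) = sqrt(867/4 + 289/4) = sqrt(289) = 17
θ = arctan(b/a) = arctan(-8.5/14.7224) (quadrant-adjusted) = 330°
z = 17(cos 330° + i sin 330°)


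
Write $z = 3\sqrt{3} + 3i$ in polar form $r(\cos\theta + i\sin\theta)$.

r = |z| = sqrt(a^2 + b^2) = sqrt((3*sqrt(3))^2 + (3)^2) = sqrt(27 + 9) = sqrt(36) = 6
θ = arctan(b/a) = arctan(3/5.1962) (quadrant-adjusted) = 30°
z = 6(cos 30° + i sin 30°)


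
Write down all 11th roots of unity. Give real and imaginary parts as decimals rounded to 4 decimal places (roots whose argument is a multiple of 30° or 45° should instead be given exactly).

ω_k = e^(2πik/11) = cos(2πk/11) + i sin(2πk/11) for k = 0, 1, ..., 10
Roots: 1, 0.8413 + 0.5406i, 0.4154 + 0.9096i, -0.1423 + 0.9898i, -0.6549 + 0.7557i, -0.9595 + 0.2817i, -0.9595 - 0.2817i, -0.6549 - 0.7557i, -0.1423 - 0.9898i, 0.4154 - 0.9096i, 0.8413 - 0.5406i


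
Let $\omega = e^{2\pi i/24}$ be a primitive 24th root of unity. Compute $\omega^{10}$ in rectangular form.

ω^10 = e^(2πi·10/24) = e^(i·5π/6)
= cos(5π/6) + i sin(5π/6)
= -sqrt(3)/2 + (1/2)i


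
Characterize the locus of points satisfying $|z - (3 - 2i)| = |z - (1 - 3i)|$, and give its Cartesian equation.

|z - z1| = |z - z2| means z is equidistant from z1 and z2,
i.e. the perpendicular bisector of the segment from (3, -2) to (1, -3) (midpoint (2, -5/2)).
With z = x + yi, square both sides:
(x - 3)^2 + (y - (-2))^2 = (x - 1)^2 + (y - (-3))^2
The x^2 and y^2 terms cancel: -4x + (-2)y = 10 - 13 = -3
Simplify: 4x + 2y = 3
Locus: Perpendicular bisector of the segment from (3, -2) to (1, -3): the line 4x + 2y = 3


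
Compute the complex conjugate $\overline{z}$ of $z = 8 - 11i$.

If z = a + bi, then conjugate(z) = a - bi
conjugate(8 - 11i) = 8 + 11i


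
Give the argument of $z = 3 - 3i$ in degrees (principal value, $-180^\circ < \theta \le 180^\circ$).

θ = arctan(b/a) = arctan(-3/3) (quadrant-adjusted) = -45°


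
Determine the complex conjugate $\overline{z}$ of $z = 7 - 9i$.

If z = a + bi, then conjugate(z) = a - bi
conjugate(7 - 9i) = 7 + 9i


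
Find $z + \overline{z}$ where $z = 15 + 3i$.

z + conjugate(z) = (a + bi) + (a - bi) = 2a
= 2 * 15 = 30


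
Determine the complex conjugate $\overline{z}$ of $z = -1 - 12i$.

If z = a + bi, then conjugate(z) = a - bi
conjugate(-1 - 12i) = -1 + 12i


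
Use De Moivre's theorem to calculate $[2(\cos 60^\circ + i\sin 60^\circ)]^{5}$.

By De Moivre: z^n = r^n(cos(nθ) + i sin(nθ))
= 2^5(cos(5*60°) + i sin(5*60°))
= 32(cos 300° + i sin 300°)
= 16 - 16*sqrt(3)i


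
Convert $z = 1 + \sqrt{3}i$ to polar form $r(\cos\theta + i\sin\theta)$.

r = |z| = sqrt(a^2 + b^2) = sqrt((1)^2 + (sqrt(3))^2) = sqrt(1 + 3) = sqrt(4) = 2
θ = arctan(b/a) = arctan(1.7321/1) (quadrant-adjusted) = 60°
z = 2(cos 60° + i sin 60°)


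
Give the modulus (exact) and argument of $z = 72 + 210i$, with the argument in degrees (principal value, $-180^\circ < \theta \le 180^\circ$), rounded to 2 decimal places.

|z| = sqrt(72^2 + 210^2) = 222
arg(z) = arctan(b/a) = arctan(210/72) (quadrant-adjusted) = 71.08°


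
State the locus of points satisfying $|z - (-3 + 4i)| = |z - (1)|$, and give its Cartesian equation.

|z - z1| = |z - z2| means z is equidistant from z1 and z2,
i.e. the perpendicular bisector of the segment from (-3, 4) to (1, 0) (midpoint (-1, 2)).
With z = x + yi, square both sides:
(x - (-3))^2 + (y - 4)^2 = (x - 1)^2 + (y - 0)^2
The x^2 and y^2 terms cancel: 8x + (-8)y = 1 - 25 = -24
Simplify: x - y = -3
Locus: Perpendicular bisector of the segment from (-3, 4) to (1, 0): the line x - y = -3


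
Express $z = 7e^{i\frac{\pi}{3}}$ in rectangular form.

a = r cos θ = 7 * 1/2 = 7/2
b = r sin θ = 7 * sqrt(3)/2 = 7*sqrt(3)/2
z = 7/2 + (7*sqrt(3)/2)i


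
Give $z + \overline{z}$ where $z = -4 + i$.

z + conjugate(z) = (a + bi) + (a - bi) = 2a
= 2 * (-4) = -8


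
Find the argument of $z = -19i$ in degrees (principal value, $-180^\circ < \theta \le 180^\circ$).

a = 0 and b < 0, so z lies on the negative imaginary axis: θ = -90°


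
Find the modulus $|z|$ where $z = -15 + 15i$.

|z| = sqrt(a^2 + b^2) = sqrt((-15)^2 + 15^2) = sqrt(450) = sqrt(450)


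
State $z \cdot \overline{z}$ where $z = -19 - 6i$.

z * conjugate(z) = |z|^2 = a^2 + b^2
= (-19)^2 + (-6)^2 = 397


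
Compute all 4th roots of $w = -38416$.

|w| = 38416, arg(w) = 180°
Root modulus = 38416^(1/4) = 14
Root arguments: θ_k = (180° + 360°k)/4 for k = 0, 1, ..., 3
Roots: 7*sqrt(2) + 7*sqrt(2)i, -7*sqrt(2) + 7*sqrt(2)i, -7*sqrt(2) - 7*sqrt(2)i, 7*sqrt(2) - 7*sqrt(2)i


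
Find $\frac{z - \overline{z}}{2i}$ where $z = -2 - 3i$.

z - conjugate(z) = 2bi
(z - conjugate(z))/(2i) = 2bi/(2i) = b = -3


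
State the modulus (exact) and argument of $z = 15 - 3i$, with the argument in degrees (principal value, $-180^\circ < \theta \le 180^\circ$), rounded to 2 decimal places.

|z| = sqrt(15^2 + (-3)^2) = sqrt(234)
arg(z) = arctan(b/a) = arctan(-3/15) (quadrant-adjusted) = -11.31°


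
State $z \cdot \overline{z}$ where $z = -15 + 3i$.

z * conjugate(z) = |z|^2 = a^2 + b^2
= (-15)^2 + 3^2 = 234


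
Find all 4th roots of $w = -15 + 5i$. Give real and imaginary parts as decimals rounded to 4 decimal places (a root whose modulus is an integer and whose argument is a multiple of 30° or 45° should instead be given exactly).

|w| = sqrt(250) ≈ 15.811388, arg(w) ≈ 161.565051°
Root modulus = sqrt(250)^(1/4) ≈ 1.994080
Root arguments: θ_k = (arg(w) + 360°k)/4 for k = 0, 1, ..., 3
Compute each root as (root modulus)(cos θ_k + i sin θ_k) using full-precision intermediates, then round to 4 decimal places.
Roots: 1.5188 + 1.2922i, -1.2922 + 1.5188i, -1.5188 - 1.2922i, 1.2922 - 1.5188i


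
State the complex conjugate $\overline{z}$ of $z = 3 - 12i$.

If z = a + bi, then conjugate(z) = a - bi
conjugate(3 - 12i) = 3 + 12i


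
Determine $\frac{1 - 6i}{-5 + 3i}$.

Multiply numerator and denominator by conjugate (-5 - 3i):
= (1 - 6i)(-5 - 3i) / ((-5)^2 + 3^2)
= (-23 + 27i) / 34
= -23/34 + (27/34)i


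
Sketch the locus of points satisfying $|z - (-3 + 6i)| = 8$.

|z - z0| = r describes a circle centered at z0 with radius r
Here z0 = -3 + 6i and r = 8
Locus: Circle centered at (-3, 6) with radius 8


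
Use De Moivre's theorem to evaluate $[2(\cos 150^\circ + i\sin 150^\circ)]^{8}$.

By De Moivre: z^n = r^n(cos(nθ) + i sin(nθ))
= 2^8(cos(8*150°) + i sin(8*150°))
= 256(cos 120° + i sin 120°)
= -128 + 128*sqrt(3)i


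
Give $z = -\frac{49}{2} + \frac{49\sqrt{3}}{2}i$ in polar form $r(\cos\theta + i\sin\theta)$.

r = |z| = sqrt(a^2 + b^2) = sqrt((-49/2)^2 + (49*sqrt(3)/2)^2) = sqrt(2401/4 + 7203/4) = sqrt(2401) = 49
θ = arctan(b/a) = arctan(42.4352/-24.5) (quadrant-adjusted) = 120°
z = 49(cos 120° + i sin 120°)


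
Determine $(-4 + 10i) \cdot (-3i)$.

(a1*a2 - b1*b2) + (a1*b2 + b1*a2)i
= (0 - (-30)) + (12 + 0)i
= 30 + 12i


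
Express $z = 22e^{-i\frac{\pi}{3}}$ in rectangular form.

a = r cos θ = 22 * 1/2 = 11
b = r sin θ = 22 * -sqrt(3)/2 = -11*sqrt(3)
z = 11 - 11*sqrt(3)i


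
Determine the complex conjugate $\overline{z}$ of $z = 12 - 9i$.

If z = a + bi, then conjugate(z) = a - bi
conjugate(12 - 9i) = 12 + 9i


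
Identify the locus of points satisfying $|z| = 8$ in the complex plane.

|z| = 8 means sqrt(x^2 + y^2) = 8
This is a circle of radius 8 centered at the origin


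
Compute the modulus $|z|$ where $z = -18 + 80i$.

|z| = sqrt(a^2 + b^2) = sqrt((-18)^2 + 80^2) = sqrt(6724) = 82


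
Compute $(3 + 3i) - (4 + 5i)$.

(3 - 4) + (3 - 5)i = -1 - 2i


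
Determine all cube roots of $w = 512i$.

|w| = 512, arg(w) = 90°
Root modulus = 512^(1/3) = 8
Root arguments: θ_k = (90° + 360°k)/3 for k = 0, 1, ..., 2
Roots: 4*sqrt(3) + 4i, -4*sqrt(3) + 4i, -8i


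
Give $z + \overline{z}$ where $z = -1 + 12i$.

z + conjugate(z) = (a + bi) + (a - bi) = 2a
= 2 * (-1) = -2


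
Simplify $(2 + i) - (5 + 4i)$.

(2 - 5) + (1 - 4)i = -3 - 3i


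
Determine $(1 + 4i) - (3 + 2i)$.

(1 - 3) + (4 - 2)i = -2 + 2i


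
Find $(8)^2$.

(a + bi)^2 = a^2 - b^2 + 2abi
= 8^2 - 0^2 + 2*8*0i
= 64


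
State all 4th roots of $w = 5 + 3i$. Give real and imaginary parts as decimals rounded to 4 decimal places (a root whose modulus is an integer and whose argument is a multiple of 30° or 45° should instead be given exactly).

|w| = sqrt(34) ≈ 5.830952, arg(w) ≈ 30.963757°
Root modulus = sqrt(34)^(1/4) ≈ 1.553942
Root arguments: θ_k = (arg(w) + 360°k)/4 for k = 0, 1, ..., 3
Compute each root as (root modulus)(cos θ_k + i sin θ_k) using full-precision intermediates, then round to 4 decimal places.
Roots: 1.5398 + 0.2093i, -0.2093 + 1.5398i, -1.5398 - 0.2093i, 0.2093 - 1.5398i


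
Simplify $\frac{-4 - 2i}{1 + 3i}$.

Multiply numerator and denominator by conjugate (1 - 3i):
= (-4 - 2i)(1 - 3i) / (1^2 + 3^2)
= (-10 + 10i) / 10
= -1 + i


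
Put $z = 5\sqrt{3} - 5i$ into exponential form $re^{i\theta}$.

r = |z| = sqrt((5*sqrt(3))^2 + (-5)^2) = sqrt(75 + 25) = sqrt(100) = 10
θ = arctan(b/a) = arctan(-5/8.6603) (quadrant-adjusted) = -30° = -π/6
z = 10e^(-i*π/6)


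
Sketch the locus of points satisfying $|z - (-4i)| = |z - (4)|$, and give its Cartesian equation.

|z - z1| = |z - z2| means z is equidistant from z1 and z2,
i.e. the perpendicular bisector of the segment from (0, -4) to (4, 0) (midpoint (2, -2)).
With z = x + yi, square both sides:
(x - 0)^2 + (y - (-4))^2 = (x - 4)^2 + (y - 0)^2
The x^2 and y^2 terms cancel: 8x + 8y = 16 - 16 = 0
Simplify: x + y = 0
Locus: Perpendicular bisector of the segment from (0, -4) to (4, 0): the line x + y = 0


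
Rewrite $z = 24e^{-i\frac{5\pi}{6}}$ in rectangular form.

a = r cos θ = 24 * -sqrt(3)/2 = -12*sqrt(3)
b = r sin θ = 24 * -1/2 = -12
z = -12*sqrt(3) - 12i


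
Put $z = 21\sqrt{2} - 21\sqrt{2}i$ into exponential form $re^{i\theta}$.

r = |z| = sqrt((21*sqrt(2))^2 + (-21*sqrt(2))^2) = sqrt(882 + 882) = sqrt(1764) = 42
θ = arctan(b/a) = arctan(-29.6985/29.6985) (quadrant-adjusted) = -45° = -π/4
z = 42e^(-i*π/4)


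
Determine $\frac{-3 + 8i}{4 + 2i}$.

Multiply numerator and denominator by conjugate (4 - 2i):
= (-3 + 8i)(4 - 2i) / (4^2 + 2^2)
= (4 + 38i) / 20
Divide through by 2: (2 + 19i) / 10
= 1/5 + (19/10)i


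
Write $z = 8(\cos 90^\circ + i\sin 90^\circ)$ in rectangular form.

a = r cos θ = 8 * 0 = 0
b = r sin θ = 8 * 1 = 8
z = 8i


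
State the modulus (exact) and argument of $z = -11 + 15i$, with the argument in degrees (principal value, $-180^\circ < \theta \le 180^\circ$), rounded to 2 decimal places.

|z| = sqrt((-11)^2 + 15^2) = sqrt(346)
arg(z) = arctan(b/a) = arctan(15/-11) (quadrant-adjusted) = 126.25°


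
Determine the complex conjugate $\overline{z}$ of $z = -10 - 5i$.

If z = a + bi, then conjugate(z) = a - bi
conjugate(-10 - 5i) = -10 + 5i


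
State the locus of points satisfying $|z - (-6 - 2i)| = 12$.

|z - z0| = r describes a circle centered at z0 with radius r
Here z0 = -6 - 2i and r = 12
Locus: Circle centered at (-6, -2) with radius 12


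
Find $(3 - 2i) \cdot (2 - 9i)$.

(a1*a2 - b1*b2) + (a1*b2 + b1*a2)i
= (6 - 18) + (-27 + (-4))i
= -12 - 31i


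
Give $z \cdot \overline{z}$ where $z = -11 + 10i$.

z * conjugate(z) = |z|^2 = a^2 + b^2
= (-11)^2 + 10^2 = 221


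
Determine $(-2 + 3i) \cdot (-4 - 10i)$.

(a1*a2 - b1*b2) + (a1*b2 + b1*a2)i
= (8 - (-30)) + (20 + (-12))i
= 38 + 8i


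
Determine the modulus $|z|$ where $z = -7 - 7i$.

|z| = sqrt(a^2 + b^2) = sqrt((-7)^2 + (-7)^2) = sqrt(98) = sqrt(98)


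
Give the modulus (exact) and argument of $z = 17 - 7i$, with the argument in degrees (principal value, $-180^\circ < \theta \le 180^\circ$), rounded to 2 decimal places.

|z| = sqrt(17^2 + (-7)^2) = sqrt(338)
arg(z) = arctan(b/a) = arctan(-7/17) (quadrant-adjusted) = -22.38°


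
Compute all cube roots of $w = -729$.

|w| = 729, arg(w) = 180°
Root modulus = 729^(1/3) = 9
Root arguments: θ_k = (180° + 360°k)/3 for k = 0, 1, ..., 2
Roots: 9/2 + (9*sqrt(3)/2)i, -9, 9/2 - (9*sqrt(3)/2)i


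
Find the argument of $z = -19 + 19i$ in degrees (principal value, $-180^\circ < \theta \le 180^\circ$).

θ = arctan(b/a) = arctan(19/-19) (quadrant-adjusted) = 135°


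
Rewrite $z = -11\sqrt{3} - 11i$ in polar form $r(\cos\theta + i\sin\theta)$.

r = |z| = sqrt(a^2 + b^2) = sqrt((-11*sqrt(3))^2 + (-11)^2) = sqrt(363 + 121) = sqrt(484) = 22
θ = arctan(b/a) = arctan(-11/-19.0526) (quadrant-adjusted) = 210°
z = 22(cos 210° + i sin 210°)


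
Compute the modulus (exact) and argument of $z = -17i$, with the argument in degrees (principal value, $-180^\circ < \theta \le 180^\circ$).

|z| = sqrt(0^2 + (-17)^2) = 17
a = 0 and b < 0, so z lies on the negative imaginary axis: arg(z) = -90°


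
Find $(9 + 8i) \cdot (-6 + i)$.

(a1*a2 - b1*b2) + (a1*b2 + b1*a2)i
= (-54 - 8) + (9 + (-48))i
= -62 - 39i


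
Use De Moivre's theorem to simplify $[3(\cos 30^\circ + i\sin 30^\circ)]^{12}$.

By De Moivre: z^n = r^n(cos(nθ) + i sin(nθ))
= 3^12(cos(12*30°) + i sin(12*30°))
= 531441(cos 0° + i sin 0°)
= 531441


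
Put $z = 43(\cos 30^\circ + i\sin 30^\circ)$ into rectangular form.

a = r cos θ = 43 * sqrt(3)/2 = 43*sqrt(3)/2
b = r sin θ = 43 * 1/2 = 43/2
z = 43*sqrt(3)/2 + (43/2)i


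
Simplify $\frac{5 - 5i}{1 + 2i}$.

Multiply numerator and denominator by conjugate (1 - 2i):
= (5 - 5i)(1 - 2i) / (1^2 + 2^2)
= (-5 - 15i) / 5
= -1 - 3i


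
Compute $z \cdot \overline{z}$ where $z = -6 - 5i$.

z * conjugate(z) = |z|^2 = a^2 + b^2
= (-6)^2 + (-5)^2 = 61


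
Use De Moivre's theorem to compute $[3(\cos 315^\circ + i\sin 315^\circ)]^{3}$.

By De Moivre: z^n = r^n(cos(nθ) + i sin(nθ))
= 3^3(cos(3*315°) + i sin(3*315°))
= 27(cos 225° + i sin 225°)
= -27*sqrt(2)/2 - (27*sqrt(2)/2)i


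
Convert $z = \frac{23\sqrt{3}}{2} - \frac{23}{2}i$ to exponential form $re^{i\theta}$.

r = |z| = sqrt((23*sqrt(3)/2)^2 + (-23/2)^2) = sqrt(1587/4 + 529/4) = sqrt(529) = 23
θ = arctan(b/a) = arctan(-11.5/19.9186) (quadrant-adjusted) = -30° = -π/6
z = 23e^(-i*π/6)


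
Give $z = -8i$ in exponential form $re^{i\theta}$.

r = |z| = sqrt((0)^2 + (-8)^2) = sqrt(0 + 64) = sqrt(64) = 8
a = 0 and b < 0, so z lies on the negative imaginary axis: θ = -90° = -π/2
z = 8e^(-i*π/2)


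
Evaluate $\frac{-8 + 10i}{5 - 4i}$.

Multiply numerator and denominator by conjugate (5 + 4i):
= (-8 + 10i)(5 + 4i) / (5^2 + (-4)^2)
= (-80 + 18i) / 41
= -80/41 + (18/41)i


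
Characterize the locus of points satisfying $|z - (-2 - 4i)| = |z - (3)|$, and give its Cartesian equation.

|z - z1| = |z - z2| means z is equidistant from z1 and z2,
i.e. the perpendicular bisector of the segment from (-2, -4) to (3, 0) (midpoint (1/2, -2)).
With z = x + yi, square both sides:
(x - (-2))^2 + (y - (-4))^2 = (x - 3)^2 + (y - 0)^2
The x^2 and y^2 terms cancel: 10x + 8y = 9 - 20 = -11
Simplify: 10x + 8y = -11
Locus: Perpendicular bisector of the segment from (-2, -4) to (3, 0): the line 10x + 8y = -11


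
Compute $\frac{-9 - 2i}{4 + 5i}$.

Multiply numerator and denominator by conjugate (4 - 5i):
= (-9 - 2i)(4 - 5i) / (4^2 + 5^2)
= (-46 + 37i) / 41
= -46/41 + (37/41)i


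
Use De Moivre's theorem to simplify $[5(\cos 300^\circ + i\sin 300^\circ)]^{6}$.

By De Moivre: z^n = r^n(cos(nθ) + i sin(nθ))
= 5^6(cos(6*300°) + i sin(6*300°))
= 15625(cos 0° + i sin 0°)
= 15625


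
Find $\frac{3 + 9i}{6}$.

Divisor is real, so divide each part by 6:
= 1/2 + (3/2)i


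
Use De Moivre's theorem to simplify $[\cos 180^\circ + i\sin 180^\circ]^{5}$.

By De Moivre: z^n = r^n(cos(nθ) + i sin(nθ))
= 1^5(cos(5*180°) + i sin(5*180°))
= 1(cos 180° + i sin 180°)
= -1


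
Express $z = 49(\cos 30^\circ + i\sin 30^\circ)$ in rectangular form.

a = r cos θ = 49 * sqrt(3)/2 = 49*sqrt(3)/2
b = r sin θ = 49 * 1/2 = 49/2
z = 49*sqrt(3)/2 + (49/2)i


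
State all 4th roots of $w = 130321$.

|w| = 130321, arg(w) = 0°
Root modulus = 130321^(1/4) = 19
Root arguments: θ_k = (0° + 360°k)/4 for k = 0, 1, ..., 3
Roots: 19, 19i, -19, -19i


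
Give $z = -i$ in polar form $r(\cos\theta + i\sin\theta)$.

r = |z| = sqrt(a^2 + b^2) = sqrt((0)^2 + (-1)^2) = sqrt(0 + 1) = sqrt(1) = 1
a = 0 and b < 0, so z lies on the negative imaginary axis: θ = 270°
z = 1(cos 270° + i sin 270°)


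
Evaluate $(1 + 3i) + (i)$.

(1 + 0) + (3 + 1)i = 1 + 4i


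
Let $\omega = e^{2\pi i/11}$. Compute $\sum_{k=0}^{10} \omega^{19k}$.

Let ζ = ω^19 = e^(2πi·19/11). Since 11 ∤ 19, ζ ≠ 1.
Sum = Σ_{k=0}^{10} ζ^k = (ζ^11 - 1)/(ζ - 1) = (ω^{19·11} - 1)/(ζ - 1) = (1 - 1)/(ζ - 1) = 0


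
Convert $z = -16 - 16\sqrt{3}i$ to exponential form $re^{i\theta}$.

r = |z| = sqrt((-16)^2 + (-16*sqrt(3))^2) = sqrt(256 + 768) = sqrt(1024) = 32
θ = arctan(b/a) = arctan(-27.7128/-16) (quadrant-adjusted) = 240° = 4π/3
z = 32e^(i*4π/3)


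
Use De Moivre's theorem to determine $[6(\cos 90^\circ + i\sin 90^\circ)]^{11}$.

By De Moivre: z^n = r^n(cos(nθ) + i sin(nθ))
= 6^11(cos(11*90°) + i sin(11*90°))
= 362797056(cos 270° + i sin 270°)
= -362797056i


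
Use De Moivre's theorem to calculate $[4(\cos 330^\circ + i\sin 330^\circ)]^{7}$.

By De Moivre: z^n = r^n(cos(nθ) + i sin(nθ))
= 4^7(cos(7*330°) + i sin(7*330°))
= 16384(cos 150° + i sin 150°)
= -8192*sqrt(3) + 8192i


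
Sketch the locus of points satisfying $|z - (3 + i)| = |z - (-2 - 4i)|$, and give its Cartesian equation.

|z - z1| = |z - z2| means z is equidistant from z1 and z2,
i.e. the perpendicular bisector of the segment from (3, 1) to (-2, -4) (midpoint (1/2, -3/2)).
With z = x + yi, square both sides:
(x - 3)^2 + (y - 1)^2 = (x - (-2))^2 + (y - (-4))^2
The x^2 and y^2 terms cancel: -10x + (-10)y = 20 - 10 = 10
Simplify: x + y = -1
Locus: Perpendicular bisector of the segment from (3, 1) to (-2, -4): the line x + y = -1


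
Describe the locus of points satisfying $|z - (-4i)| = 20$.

|z - z0| = r describes a circle centered at z0 with radius r
Here z0 = -4i and r = 20
Locus: Circle centered at (0, -4) with radius 20


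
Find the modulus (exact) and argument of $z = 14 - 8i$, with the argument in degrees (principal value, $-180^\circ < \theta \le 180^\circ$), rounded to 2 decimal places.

|z| = sqrt(14^2 + (-8)^2) = sqrt(260)
arg(z) = arctan(b/a) = arctan(-8/14) (quadrant-adjusted) = -29.74°


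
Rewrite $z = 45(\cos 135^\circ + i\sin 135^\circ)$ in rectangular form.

a = r cos θ = 45 * -sqrt(2)/2 = -45*sqrt(2)/2
b = r sin θ = 45 * sqrt(2)/2 = 45*sqrt(2)/2
z = -45*sqrt(2)/2 + (45*sqrt(2)/2)i


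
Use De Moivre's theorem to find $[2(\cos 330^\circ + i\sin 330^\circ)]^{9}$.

By De Moivre: z^n = r^n(cos(nθ) + i sin(nθ))
= 2^9(cos(9*330°) + i sin(9*330°))
= 512(cos 90° + i sin 90°)
= 512i


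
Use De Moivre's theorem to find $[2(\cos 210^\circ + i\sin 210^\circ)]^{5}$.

By De Moivre: z^n = r^n(cos(nθ) + i sin(nθ))
= 2^5(cos(5*210°) + i sin(5*210°))
= 32(cos 330° + i sin 330°)
= 16*sqrt(3) - 16i


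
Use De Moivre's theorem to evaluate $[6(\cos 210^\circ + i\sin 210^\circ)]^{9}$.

By De Moivre: z^n = r^n(cos(nθ) + i sin(nθ))
= 6^9(cos(9*210°) + i sin(9*210°))
= 10077696(cos 90° + i sin 90°)
= 10077696i


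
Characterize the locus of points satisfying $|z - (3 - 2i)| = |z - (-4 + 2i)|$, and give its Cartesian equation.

|z - z1| = |z - z2| means z is equidistant from z1 and z2,
i.e. the perpendicular bisector of the segment from (3, -2) to (-4, 2) (midpoint (-1/2, 0)).
With z = x + yi, square both sides:
(x - 3)^2 + (y - (-2))^2 = (x - (-4))^2 + (y - 2)^2
The x^2 and y^2 terms cancel: -14x + 8y = 20 - 13 = 7
Simplify: 14x - 8y = -7
Locus: Perpendicular bisector of the segment from (3, -2) to (-4, 2): the line 14x - 8y = -7


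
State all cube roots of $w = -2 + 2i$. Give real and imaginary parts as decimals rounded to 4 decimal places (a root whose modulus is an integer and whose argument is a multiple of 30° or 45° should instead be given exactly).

|w| = sqrt(8) ≈ 2.828427, arg(w) = 135°
Root modulus = sqrt(8)^(1/3) ≈ 1.414214
Root arguments: θ_k = (135° + 360°k)/3 for k = 0, 1, ..., 2
Compute each root as (root modulus)(cos θ_k + i sin θ_k) using full-precision intermediates, then round to 4 decimal places.
Roots: 1.0000 + 1.0000i, -1.3660 + 0.3660i, 0.3660 - 1.3660i


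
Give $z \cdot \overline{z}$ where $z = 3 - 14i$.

z * conjugate(z) = |z|^2 = a^2 + b^2
= 3^2 + (-14)^2 = 205


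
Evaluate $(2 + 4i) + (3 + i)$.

(2 + 3) + (4 + 1)i = 5 + 5i


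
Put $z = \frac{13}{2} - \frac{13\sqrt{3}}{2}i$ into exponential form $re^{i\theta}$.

r = |z| = sqrt((13/2)^2 + (-13*sqrt(3)/2)^2) = sqrt(169/4 + 507/4) = sqrt(169) = 13
θ = arctan(b/a) = arctan(-11.2583/6.5) (quadrant-adjusted) = -60° = -π/3
z = 13e^(-i*π/3)


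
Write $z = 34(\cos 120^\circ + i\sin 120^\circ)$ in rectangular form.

a = r cos θ = 34 * -1/2 = -17
b = r sin θ = 34 * sqrt(3)/2 = 17*sqrt(3)
z = -17 + 17*sqrt(3)i


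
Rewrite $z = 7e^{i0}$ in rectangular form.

a = r cos θ = 7 * 1 = 7
b = r sin θ = 7 * 0 = 0
z = 7


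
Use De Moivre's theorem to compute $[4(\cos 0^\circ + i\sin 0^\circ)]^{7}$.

By De Moivre: z^n = r^n(cos(nθ) + i sin(nθ))
= 4^7(cos(7*0°) + i sin(7*0°))
= 16384(cos 0° + i sin 0°)
= 16384


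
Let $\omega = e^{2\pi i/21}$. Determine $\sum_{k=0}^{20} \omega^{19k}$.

Let ζ = ω^19 = e^(2πi·19/21). Since 21 ∤ 19, ζ ≠ 1.
Sum = Σ_{k=0}^{20} ζ^k = (ζ^21 - 1)/(ζ - 1) = (ω^{19·21} - 1)/(ζ - 1) = (1 - 1)/(ζ - 1) = 0


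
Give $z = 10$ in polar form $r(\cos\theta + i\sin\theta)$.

r = |z| = sqrt(a^2 + b^2) = sqrt((10)^2 + (0)^2) = sqrt(100 + 0) = sqrt(100) = 10
b = 0 and a > 0, so z lies on the positive real axis: θ = 0°
z = 10(cos 0° + i sin 0°)


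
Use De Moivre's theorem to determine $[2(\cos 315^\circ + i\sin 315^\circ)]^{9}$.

By De Moivre: z^n = r^n(cos(nθ) + i sin(nθ))
= 2^9(cos(9*315°) + i sin(9*315°))
= 512(cos 315° + i sin 315°)
= 256*sqrt(2) - 256*sqrt(2)i


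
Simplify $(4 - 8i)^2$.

(a + bi)^2 = a^2 - b^2 + 2abi
= 4^2 - (-8)^2 + 2*4*(-8)i
= -48 - 64i


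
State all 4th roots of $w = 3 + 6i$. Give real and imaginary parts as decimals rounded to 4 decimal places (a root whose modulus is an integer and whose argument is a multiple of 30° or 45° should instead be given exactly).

|w| = sqrt(45) ≈ 6.708204, arg(w) ≈ 63.434949°
Root modulus = sqrt(45)^(1/4) ≈ 1.609354
Root arguments: θ_k = (arg(w) + 360°k)/4 for k = 0, 1, ..., 3
Compute each root as (root modulus)(cos θ_k + i sin θ_k) using full-precision intermediates, then round to 4 decimal places.
Roots: 1.5481 + 0.4398i, -0.4398 + 1.5481i, -1.5481 - 0.4398i, 0.4398 - 1.5481i


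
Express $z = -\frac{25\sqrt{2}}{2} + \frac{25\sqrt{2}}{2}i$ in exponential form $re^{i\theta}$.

r = |z| = sqrt((-25*sqrt(2)/2)^2 + (25*sqrt(2)/2)^2) = sqrt(625/2 + 625/2) = sqrt(625) = 25
θ = arctan(b/a) = arctan(17.6777/-17.6777) (quadrant-adjusted) = 135° = 3π/4
z = 25e^(i*3π/4)


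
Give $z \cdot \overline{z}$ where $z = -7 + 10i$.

z * conjugate(z) = |z|^2 = a^2 + b^2
= (-7)^2 + 10^2 = 149


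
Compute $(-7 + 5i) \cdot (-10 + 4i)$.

(a1*a2 - b1*b2) + (a1*b2 + b1*a2)i
= (70 - 20) + (-28 + (-50))i
= 50 - 78i


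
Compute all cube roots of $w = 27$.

|w| = 27, arg(w) = 0°
Root modulus = 27^(1/3) = 3
Root arguments: θ_k = (0° + 360°k)/3 for k = 0, 1, ..., 2
Roots: 3, -3/2 + (3*sqrt(3)/2)i, -3/2 - (3*sqrt(3)/2)i


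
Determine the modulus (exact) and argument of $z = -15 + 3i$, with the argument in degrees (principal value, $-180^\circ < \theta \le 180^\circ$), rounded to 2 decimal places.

|z| = sqrt((-15)^2 + 3^2) = sqrt(234)
arg(z) = arctan(b/a) = arctan(3/-15) (quadrant-adjusted) = 168.69°


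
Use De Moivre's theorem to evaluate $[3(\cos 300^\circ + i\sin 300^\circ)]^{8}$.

By De Moivre: z^n = r^n(cos(nθ) + i sin(nθ))
= 3^8(cos(8*300°) + i sin(8*300°))
= 6561(cos 240° + i sin 240°)
= -6561/2 - (6561*sqrt(3)/2)i


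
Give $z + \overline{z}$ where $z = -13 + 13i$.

z + conjugate(z) = (a + bi) + (a - bi) = 2a
= 2 * (-13) = -26


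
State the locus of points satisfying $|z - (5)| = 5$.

|z - z0| = r describes a circle centered at z0 with radius r
Here z0 = 5 and r = 5
Locus: Circle centered at (5, 0) with radius 5


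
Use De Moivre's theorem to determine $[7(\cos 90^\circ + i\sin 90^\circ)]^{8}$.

By De Moivre: z^n = r^n(cos(nθ) + i sin(nθ))
= 7^8(cos(8*90°) + i sin(8*90°))
= 5764801(cos 0° + i sin 0°)
= 5764801


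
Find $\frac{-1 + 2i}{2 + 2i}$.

Multiply numerator and denominator by conjugate (2 - 2i):
= (-1 + 2i)(2 - 2i) / (2^2 + 2^2)
= (2 + 6i) / 8
Divide through by 2: (1 + 3i) / 4
= 1/4 + (3/4)i


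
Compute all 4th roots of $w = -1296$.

|w| = 1296, arg(w) = 180°
Root modulus = 1296^(1/4) = 6
Root arguments: θ_k = (180° + 360°k)/4 for k = 0, 1, ..., 3
Roots: 3*sqrt(2) + 3*sqrt(2)i, -3*sqrt(2) + 3*sqrt(2)i, -3*sqrt(2) - 3*sqrt(2)i, 3*sqrt(2) - 3*sqrt(2)i


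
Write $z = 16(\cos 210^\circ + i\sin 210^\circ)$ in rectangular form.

a = r cos θ = 16 * -sqrt(3)/2 = -8*sqrt(3)
b = r sin θ = 16 * -1/2 = -8
z = -8*sqrt(3) - 8i


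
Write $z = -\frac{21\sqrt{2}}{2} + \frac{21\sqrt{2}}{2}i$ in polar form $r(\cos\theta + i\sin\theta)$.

r = |z| = sqrt(a^2 + b^2) = sqrt((-21*sqrt(2)/2)^2 + (21*sqrt(2)/2)^2) = sqrt(441/2 + 441/2) = sqrt(441) = 21
θ = arctan(b/a) = arctan(14.8492/-14.8492) (quadrant-adjusted) = 135°
z = 21(cos 135° + i sin 135°)


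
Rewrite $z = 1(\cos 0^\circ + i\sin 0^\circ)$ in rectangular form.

a = r cos θ = 1 * 1 = 1
b = r sin θ = 1 * 0 = 0
z = 1


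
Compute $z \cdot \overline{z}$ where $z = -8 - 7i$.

z * conjugate(z) = |z|^2 = a^2 + b^2
= (-8)^2 + (-7)^2 = 113


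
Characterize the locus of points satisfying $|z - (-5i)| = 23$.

|z - z0| = r describes a circle centered at z0 with radius r
Here z0 = -5i and r = 23
Locus: Circle centered at (0, -5) with radius 23


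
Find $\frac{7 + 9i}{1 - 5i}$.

Multiply numerator and denominator by conjugate (1 + 5i):
= (7 + 9i)(1 + 5i) / (1^2 + (-5)^2)
= (-38 + 44i) / 26
Divide through by 2: (-19 + 22i) / 13
= -19/13 + (22/13)i


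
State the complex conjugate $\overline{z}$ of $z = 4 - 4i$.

If z = a + bi, then conjugate(z) = a - bi
conjugate(4 - 4i) = 4 + 4i


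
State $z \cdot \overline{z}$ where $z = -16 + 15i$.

z * conjugate(z) = |z|^2 = a^2 + b^2
= (-16)^2 + 15^2 = 481


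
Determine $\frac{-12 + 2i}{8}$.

Divisor is real, so divide each part by 8:
= -3/2 + (1/4)i


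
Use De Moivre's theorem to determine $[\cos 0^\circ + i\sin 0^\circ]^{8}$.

By De Moivre: z^n = r^n(cos(nθ) + i sin(nθ))
= 1^8(cos(8*0°) + i sin(8*0°))
= 1(cos 0° + i sin 0°)
= 1


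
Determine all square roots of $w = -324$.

|w| = 324, arg(w) = 180°
Root modulus = 324^(1/2) = 18
Root arguments: θ_k = (180° + 360°k)/2 for k = 0, 1, ..., 1
Roots: 18i, -18i


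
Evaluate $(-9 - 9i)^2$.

(a + bi)^2 = a^2 - b^2 + 2abi
= (-9)^2 - (-9)^2 + 2*(-9)*(-9)i
= 162i


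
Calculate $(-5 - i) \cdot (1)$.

(a1*a2 - b1*b2) + (a1*b2 + b1*a2)i
= (-5 - 0) + (0 + (-1))i
= -5 - i


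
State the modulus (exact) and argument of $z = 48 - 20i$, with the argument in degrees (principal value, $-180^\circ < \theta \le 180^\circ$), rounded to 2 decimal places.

|z| = sqrt(48^2 + (-20)^2) = 52
arg(z) = arctan(b/a) = arctan(-20/48) (quadrant-adjusted) = -22.62°


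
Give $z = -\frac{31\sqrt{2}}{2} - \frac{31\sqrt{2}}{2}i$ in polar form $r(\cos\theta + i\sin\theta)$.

r = |z| = sqrt(a^2 + b^2) = sqrt((-31*sqrt(2)/2)^2 + (-31*sqrt(2)/2)^2) = sqrt(961/2 + 961/2) = sqrt(961) = 31
θ = arctan(b/a) = arctan(-21.9203/-21.9203) (quadrant-adjusted) = 225°
z = 31(cos 225° + i sin 225°)


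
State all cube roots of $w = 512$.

|w| = 512, arg(w) = 0°
Root modulus = 512^(1/3) = 8
Root arguments: θ_k = (0° + 360°k)/3 for k = 0, 1, ..., 2
Roots: 8, -4 + 4*sqrt(3)i, -4 - 4*sqrt(3)i


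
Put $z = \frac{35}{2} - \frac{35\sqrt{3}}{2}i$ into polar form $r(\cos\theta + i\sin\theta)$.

r = |z| = sqrt(a^2 + b^2) = sqrt((35/2)^2 + (-35*sqrt(3)/2)^2) = sqrt(1225/4 + 3675/4) = sqrt(1225) = 35
θ = arctan(b/a) = arctan(-30.3109/17.5) (quadrant-adjusted) = 300°
z = 35(cos 300° + i sin 300°)


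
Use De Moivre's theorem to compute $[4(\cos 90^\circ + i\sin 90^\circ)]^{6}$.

By De Moivre: z^n = r^n(cos(nθ) + i sin(nθ))
= 4^6(cos(6*90°) + i sin(6*90°))
= 4096(cos 180° + i sin 180°)
= -4096


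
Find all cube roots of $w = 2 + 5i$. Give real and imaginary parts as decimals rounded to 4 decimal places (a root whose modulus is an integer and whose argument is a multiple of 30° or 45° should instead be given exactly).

|w| = sqrt(29) ≈ 5.385165, arg(w) ≈ 68.198591°
Root modulus = sqrt(29)^(1/3) ≈ 1.752803
Root arguments: θ_k = (arg(w) + 360°k)/3 for k = 0, 1, ..., 2
Compute each root as (root modulus)(cos θ_k + i sin θ_k) using full-precision intermediates, then round to 4 decimal places.
Roots: 1.6166 + 0.6773i, -1.3949 + 1.0614i, -0.2217 - 1.7387i


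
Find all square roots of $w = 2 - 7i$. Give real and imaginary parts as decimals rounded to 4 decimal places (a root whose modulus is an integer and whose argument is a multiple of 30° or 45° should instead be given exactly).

|w| = sqrt(53) ≈ 7.280110, arg(w) ≈ 285.945396°
Root modulus = sqrt(53)^(1/2) ≈ 2.698168
Root arguments: θ_k = (arg(w) + 360°k)/2 for k = 0, 1, ..., 1
Compute each root as (root modulus)(cos θ_k + i sin θ_k) using full-precision intermediates, then round to 4 decimal places.
Roots: -2.1541 + 1.6248i, 2.1541 - 1.6248i


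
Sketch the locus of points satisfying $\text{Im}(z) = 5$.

Im(z) = y where z = x + yi; the equation y = 5 is satisfied by all points with that y-coordinate
Locus: Horizontal line y = 5


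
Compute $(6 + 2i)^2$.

(a + bi)^2 = a^2 - b^2 + 2abi
= 6^2 - 2^2 + 2*6*2i
= 32 + 24i


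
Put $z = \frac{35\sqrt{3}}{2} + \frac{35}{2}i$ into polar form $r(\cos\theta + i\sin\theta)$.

r = |z| = sqrt(a^2 + b^2) = sqrt((35*sqrt(3)/2)^2 + (35/2)^2) = sqrt(3675/4 + 1225/4) = sqrt(1225) = 35
θ = arctan(b/a) = arctan(17.5/30.3109) (quadrant-adjusted) = 30°
z = 35(cos 30° + i sin 30°)


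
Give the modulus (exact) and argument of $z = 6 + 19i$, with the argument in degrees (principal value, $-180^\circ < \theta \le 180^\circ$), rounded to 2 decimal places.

|z| = sqrt(6^2 + 19^2) = sqrt(397)
arg(z) = arctan(b/a) = arctan(19/6) (quadrant-adjusted) = 72.47°


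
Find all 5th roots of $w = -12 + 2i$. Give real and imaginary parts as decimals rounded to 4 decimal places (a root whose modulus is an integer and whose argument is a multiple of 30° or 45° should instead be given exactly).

|w| = sqrt(148) ≈ 12.165525, arg(w) ≈ 170.537678°
Root modulus = sqrt(148)^(1/5) ≈ 1.648262
Root arguments: θ_k = (arg(w) + 360°k)/5 for k = 0, 1, ..., 4
Compute each root as (root modulus)(cos θ_k + i sin θ_k) using full-precision intermediates, then round to 4 decimal places.
Roots: 1.3647 + 0.9243i, -0.4573 + 1.5836i, -1.6474 + 0.0544i, -0.5608 - 1.5499i, 1.3008 - 1.0123i


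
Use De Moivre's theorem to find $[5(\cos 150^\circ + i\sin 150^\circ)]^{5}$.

By De Moivre: z^n = r^n(cos(nθ) + i sin(nθ))
= 5^5(cos(5*150°) + i sin(5*150°))
= 3125(cos 30° + i sin 30°)
= 3125*sqrt(3)/2 + (3125/2)i


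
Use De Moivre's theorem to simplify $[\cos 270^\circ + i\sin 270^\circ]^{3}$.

By De Moivre: z^n = r^n(cos(nθ) + i sin(nθ))
= 1^3(cos(3*270°) + i sin(3*270°))
= 1(cos 90° + i sin 90°)
= i


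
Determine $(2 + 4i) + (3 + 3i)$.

(2 + 3) + (4 + 3)i = 5 + 7i


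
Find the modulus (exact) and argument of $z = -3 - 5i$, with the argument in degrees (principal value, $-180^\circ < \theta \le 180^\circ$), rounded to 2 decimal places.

|z| = sqrt((-3)^2 + (-5)^2) = sqrt(34)
arg(z) = arctan(b/a) = arctan(-5/-3) (quadrant-adjusted) = -120.96°


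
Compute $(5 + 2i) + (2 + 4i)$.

(5 + 2) + (2 + 4)i = 7 + 6i


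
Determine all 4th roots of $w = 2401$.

|w| = 2401, arg(w) = 0°
Root modulus = 2401^(1/4) = 7
Root arguments: θ_k = (0° + 360°k)/4 for k = 0, 1, ..., 3
Roots: 7, 7i, -7, -7i


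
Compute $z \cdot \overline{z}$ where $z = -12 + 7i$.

z * conjugate(z) = |z|^2 = a^2 + b^2
= (-12)^2 + 7^2 = 193


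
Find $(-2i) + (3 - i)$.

(0 + 3) + (-2 + (-1))i = 3 - 3i


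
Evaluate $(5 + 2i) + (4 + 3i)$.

(5 + 4) + (2 + 3)i = 9 + 5i


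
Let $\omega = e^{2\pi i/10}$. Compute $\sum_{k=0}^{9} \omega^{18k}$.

Let ζ = ω^18 = e^(2πi·18/10). Since 10 ∤ 18, ζ ≠ 1.
Sum = Σ_{k=0}^{9} ζ^k = (ζ^10 - 1)/(ζ - 1) = (ω^{18·10} - 1)/(ζ - 1) = (1 - 1)/(ζ - 1) = 0


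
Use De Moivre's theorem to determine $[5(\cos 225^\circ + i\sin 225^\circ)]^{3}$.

By De Moivre: z^n = r^n(cos(nθ) + i sin(nθ))
= 5^3(cos(3*225°) + i sin(3*225°))
= 125(cos 315° + i sin 315°)
= 125*sqrt(2)/2 - (125*sqrt(2)/2)i


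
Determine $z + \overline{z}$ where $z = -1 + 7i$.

z + conjugate(z) = (a + bi) + (a - bi) = 2a
= 2 * (-1) = -2


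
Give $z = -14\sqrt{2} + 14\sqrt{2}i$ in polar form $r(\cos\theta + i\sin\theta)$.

r = |z| = sqrt(a^2 + b^2) = sqrt((-14*sqrt(2))^2 + (14*sqrt(2))^2) = sqrt(392 + 392) = sqrt(784) = 28
θ = arctan(b/a) = arctan(19.799/-19.799) (quadrant-adjusted) = 135°
z = 28(cos 135° + i sin 135°)


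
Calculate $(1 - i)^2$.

(a + bi)^2 = a^2 - b^2 + 2abi
= 1^2 - (-1)^2 + 2*1*(-1)i
= -2i


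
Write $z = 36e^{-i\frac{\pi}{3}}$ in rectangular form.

a = r cos θ = 36 * 1/2 = 18
b = r sin θ = 36 * -sqrt(3)/2 = -18*sqrt(3)
z = 18 - 18*sqrt(3)i


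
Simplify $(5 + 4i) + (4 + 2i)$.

(5 + 4) + (4 + 2)i = 9 + 6i


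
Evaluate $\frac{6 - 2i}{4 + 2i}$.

Multiply numerator and denominator by conjugate (4 - 2i):
= (6 - 2i)(4 - 2i) / (4^2 + 2^2)
= (20 - 20i) / 20
= 1 - i


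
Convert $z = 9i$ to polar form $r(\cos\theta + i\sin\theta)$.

r = |z| = sqrt(a^2 + b^2) = sqrt((0)^2 + (9)^2) = sqrt(0 + 81) = sqrt(81) = 9
a = 0 and b > 0, so z lies on the positive imaginary axis: θ = 90°
z = 9(cos 90° + i sin 90°)


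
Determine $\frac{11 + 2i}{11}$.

Divisor is real, so divide each part by 11:
= 1 + (2/11)i


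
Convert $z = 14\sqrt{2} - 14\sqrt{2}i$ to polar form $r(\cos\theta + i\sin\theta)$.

r = |z| = sqrt(a^2 + b^2) = sqrt((14*sqrt(2))^2 + (-14*sqrt(2))^2) = sqrt(392 + 392) = sqrt(784) = 28
θ = arctan(b/a) = arctan(-19.799/19.799) (quadrant-adjusted) = 315°
z = 28(cos 315° + i sin 315°)


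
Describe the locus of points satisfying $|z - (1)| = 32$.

|z - z0| = r describes a circle centered at z0 with radius r
Here z0 = 1 and r = 32
Locus: Circle centered at (1, 0) with radius 32


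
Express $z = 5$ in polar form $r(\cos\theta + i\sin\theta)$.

r = |z| = sqrt(a^2 + b^2) = sqrt((5)^2 + (0)^2) = sqrt(25 + 0) = sqrt(25) = 5
b = 0 and a > 0, so z lies on the positive real axis: θ = 0°
z = 5(cos 0° + i sin 0°)


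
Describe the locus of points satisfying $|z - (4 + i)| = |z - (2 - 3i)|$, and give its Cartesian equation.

|z - z1| = |z - z2| means z is equidistant from z1 and z2,
i.e. the perpendicular bisector of the segment from (4, 1) to (2, -3) (midpoint (3, -1)).
With z = x + yi, square both sides:
(x - 4)^2 + (y - 1)^2 = (x - 2)^2 + (y - (-3))^2
The x^2 and y^2 terms cancel: -4x + (-8)y = 13 - 17 = -4
Simplify: x + 2y = 1
Locus: Perpendicular bisector of the segment from (4, 1) to (2, -3): the line x + 2y = 1


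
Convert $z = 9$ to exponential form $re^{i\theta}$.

r = |z| = sqrt((9)^2 + (0)^2) = sqrt(81 + 0) = sqrt(81) = 9
b = 0 and a > 0, so z lies on the positive real axis: θ = 0
z = 9e^(i*0) = 9


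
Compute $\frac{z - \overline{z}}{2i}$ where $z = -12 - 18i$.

z - conjugate(z) = 2bi
(z - conjugate(z))/(2i) = 2bi/(2i) = b = -18


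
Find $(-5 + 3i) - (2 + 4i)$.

(-5 - 2) + (3 - 4)i = -7 - i


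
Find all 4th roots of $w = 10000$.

|w| = 10000, arg(w) = 0°
Root modulus = 10000^(1/4) = 10
Root arguments: θ_k = (0° + 360°k)/4 for k = 0, 1, ..., 3
Roots: 10, 10i, -10, -10i


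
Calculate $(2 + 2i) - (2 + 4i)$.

(2 - 2) + (2 - 4)i = -2i


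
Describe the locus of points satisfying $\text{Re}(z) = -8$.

Re(z) = x where z = x + yi; the equation x = -8 is satisfied by all points with that x-coordinate
Locus: Vertical line x = -8


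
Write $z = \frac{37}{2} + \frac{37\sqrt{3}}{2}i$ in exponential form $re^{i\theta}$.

r = |z| = sqrt((37/2)^2 + (37*sqrt(3)/2)^2) = sqrt(1369/4 + 4107/4) = sqrt(1369) = 37
θ = arctan(b/a) = arctan(32.0429/18.5) (quadrant-adjusted) = 60° = π/3
z = 37e^(i*π/3)


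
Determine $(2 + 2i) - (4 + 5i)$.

(2 - 4) + (2 - 5)i = -2 - 3i


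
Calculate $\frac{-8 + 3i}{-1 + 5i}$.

Multiply numerator and denominator by conjugate (-1 - 5i):
= (-8 + 3i)(-1 - 5i) / ((-1)^2 + 5^2)
= (23 + 37i) / 26
= 23/26 + (37/26)i


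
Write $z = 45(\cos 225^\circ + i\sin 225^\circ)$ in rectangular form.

a = r cos θ = 45 * -sqrt(2)/2 = -45*sqrt(2)/2
b = r sin θ = 45 * -sqrt(2)/2 = -45*sqrt(2)/2
z = -45*sqrt(2)/2 - (45*sqrt(2)/2)i


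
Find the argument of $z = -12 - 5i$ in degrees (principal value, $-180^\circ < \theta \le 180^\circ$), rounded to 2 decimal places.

θ = arctan(b/a) = arctan(-5/-12) (quadrant-adjusted) = -157.38°


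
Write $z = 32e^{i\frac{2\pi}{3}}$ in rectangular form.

a = r cos θ = 32 * -1/2 = -16
b = r sin θ = 32 * sqrt(3)/2 = 16*sqrt(3)
z = -16 + 16*sqrt(3)i


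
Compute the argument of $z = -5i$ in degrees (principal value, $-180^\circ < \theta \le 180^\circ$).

a = 0 and b < 0, so z lies on the negative imaginary axis: θ = -90°


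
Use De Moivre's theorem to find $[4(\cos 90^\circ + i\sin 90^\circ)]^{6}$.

By De Moivre: z^n = r^n(cos(nθ) + i sin(nθ))
= 4^6(cos(6*90°) + i sin(6*90°))
= 4096(cos 180° + i sin 180°)
= -4096


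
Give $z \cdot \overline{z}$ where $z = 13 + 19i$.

z * conjugate(z) = |z|^2 = a^2 + b^2
= 13^2 + 19^2 = 530


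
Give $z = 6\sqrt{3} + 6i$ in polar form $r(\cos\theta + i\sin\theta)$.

r = |z| = sqrt(a^2 + b^2) = sqrt((6*sqrt(3))^2 + (6)^2) = sqrt(108 + 36) = sqrt(144) = 12
θ = arctan(b/a) = arctan(6/10.3923) (quadrant-adjusted) = 30°
z = 12(cos 30° + i sin 30°)


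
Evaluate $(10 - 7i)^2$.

(a + bi)^2 = a^2 - b^2 + 2abi
= 10^2 - (-7)^2 + 2*10*(-7)i
= 51 - 140i


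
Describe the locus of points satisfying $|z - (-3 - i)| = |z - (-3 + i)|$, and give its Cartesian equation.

|z - z1| = |z - z2| means z is equidistant from z1 and z2,
i.e. the perpendicular bisector of the segment from (-3, -1) to (-3, 1) (midpoint (-3, 0)).
With z = x + yi, square both sides:
(x - (-3))^2 + (y - (-1))^2 = (x - (-3))^2 + (y - 1)^2
The x^2 and y^2 terms cancel: 0x + 4y = 10 - 10 = 0
Simplify: y = 0
Locus: Perpendicular bisector of the segment from (-3, -1) to (-3, 1): the line y = 0


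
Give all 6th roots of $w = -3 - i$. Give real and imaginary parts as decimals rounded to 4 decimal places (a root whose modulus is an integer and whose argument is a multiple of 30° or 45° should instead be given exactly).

|w| = sqrt(10) ≈ 3.162278, arg(w) ≈ 198.434949°
Root modulus = sqrt(10)^(1/6) ≈ 1.211528
Root arguments: θ_k = (arg(w) + 360°k)/6 for k = 0, 1, ..., 5
Compute each root as (root modulus)(cos θ_k + i sin θ_k) using full-precision intermediates, then round to 4 decimal places.
Roots: 1.0152 + 0.6611i, -0.0649 + 1.2098i, -1.0802 + 0.5487i, -1.0152 - 0.6611i, 0.0649 - 1.2098i, 1.0802 - 0.5487i
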